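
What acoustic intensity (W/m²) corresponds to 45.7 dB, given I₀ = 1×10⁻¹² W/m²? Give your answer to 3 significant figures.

3.72e-08 W/m²

I = I₀·10^(L/10) = 10⁻¹² × 10^(45.7/10) = 10^(-7.430).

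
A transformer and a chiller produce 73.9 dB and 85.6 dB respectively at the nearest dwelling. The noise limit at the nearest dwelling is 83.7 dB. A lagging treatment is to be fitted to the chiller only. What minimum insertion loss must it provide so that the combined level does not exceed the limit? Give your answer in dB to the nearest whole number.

2 dB

Everything except the chiller sums to 10^(73.9/10) = 2.455e+07 in linear terms, 73.90 dB.
To meet 83.7 dB overall, the treated chiller may contribute at most 10^(83.7/10) − 2.455e+07 = 2.099e+08, i.e. 83.22 dB.
Required insertion loss = 85.6 − 83.22 = 2.38 dB.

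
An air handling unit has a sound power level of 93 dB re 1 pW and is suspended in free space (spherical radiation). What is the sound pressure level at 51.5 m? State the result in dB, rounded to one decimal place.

47.8 dB

L_p = L_w − 10·log₁₀(4π·r²) with r = 51.5 m.
4π·r² = 3.333e+04 m², 10·log₁₀ of that is 45.228 dB.
L_p = 93 − 45.228 = 47.77 dB.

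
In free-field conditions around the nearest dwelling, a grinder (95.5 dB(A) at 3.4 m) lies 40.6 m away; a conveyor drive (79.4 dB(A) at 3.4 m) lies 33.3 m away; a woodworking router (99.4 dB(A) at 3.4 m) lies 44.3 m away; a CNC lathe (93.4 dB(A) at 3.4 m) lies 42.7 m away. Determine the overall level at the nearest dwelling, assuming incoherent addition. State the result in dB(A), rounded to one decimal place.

79.6 dB(A)

Propagate each source to the receiver with L = L_ref − 20·log₁₀(r/r_ref), then add intensities.
grinder: 95.5 − 20·log₁₀(40.6/3.4) = 95.5 − 21.54 = 73.96 dB(A).
conveyor drive: 79.4 − 20·log₁₀(33.3/3.4) = 79.4 − 19.82 = 59.58 dB(A).
woodworking router: 99.4 − 20·log₁₀(44.3/3.4) = 99.4 − 22.30 = 77.10 dB(A).
CNC lathe: 93.4 − 20·log₁₀(42.7/3.4) = 93.4 − 21.98 = 71.42 dB(A).
Σ 10^(L/10) = 9.097e+07 → L_total = 10·log₁₀(9.097e+07) = 79.59 dB(A).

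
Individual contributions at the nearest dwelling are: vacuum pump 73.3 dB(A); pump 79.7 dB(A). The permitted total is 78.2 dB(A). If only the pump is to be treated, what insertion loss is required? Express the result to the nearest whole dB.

The untreated sources together contribute 10^(73.3/10) = 2.138e+07, i.e. 73.30 dB(A).
The limit corresponds to 10^(78.2/10) = 6.607e+07; subtracting the fixed part leaves 4.469e+07 for the pump, i.e. 76.50 dB(A).
So the pump must be reduced from 79.7 to 76.50 dB(A): IL = 3.20 dB.

3 dB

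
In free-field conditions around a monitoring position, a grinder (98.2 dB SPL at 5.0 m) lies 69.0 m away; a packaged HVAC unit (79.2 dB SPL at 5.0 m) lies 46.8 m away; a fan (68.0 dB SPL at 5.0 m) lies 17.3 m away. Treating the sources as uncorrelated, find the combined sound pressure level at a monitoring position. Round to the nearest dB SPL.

76 dB SPL

First find each source's level at the receiver (point-source: −20·log₁₀(r/r_ref)), then combine on an intensity basis.
grinder: 98.2 − 20·log₁₀(69.0/5.0) = 98.2 − 22.80 = 75.40 dB SPL.
packaged HVAC unit: 79.2 − 20·log₁₀(46.8/5.0) = 79.2 − 19.43 = 59.77 dB SPL.
fan: 68.0 − 20·log₁₀(17.3/5.0) = 68.0 − 10.78 = 57.22 dB SPL.
Σ 10^(L/10) = 3.617e+07 → L_total = 10·log₁₀(3.617e+07) = 75.58 dB SPL.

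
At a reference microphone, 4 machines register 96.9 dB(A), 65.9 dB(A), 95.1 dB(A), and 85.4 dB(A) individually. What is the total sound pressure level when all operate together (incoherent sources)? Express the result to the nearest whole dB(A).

99 dB(A)

Incoherent sources combine by intensity addition: L_total = 10·log₁₀(Σ 10^(L_i/10)).
Σ 10^(L/10) = 10^(96.9/10) + 10^(65.9/10) + 10^(95.1/10) + 10^(85.4/10) = 8.484e+09.
L_total = 10·log₁₀(8.484e+09) = 99.29 dB(A).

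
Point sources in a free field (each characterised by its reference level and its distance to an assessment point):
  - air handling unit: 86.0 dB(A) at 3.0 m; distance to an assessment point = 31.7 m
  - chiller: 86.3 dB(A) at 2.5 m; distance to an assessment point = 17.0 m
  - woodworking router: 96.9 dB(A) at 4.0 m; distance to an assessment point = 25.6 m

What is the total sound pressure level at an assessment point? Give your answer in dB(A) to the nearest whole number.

81 dB(A)

Propagate each source to the receiver with L = L_ref − 20·log₁₀(r/r_ref), then add intensities.
air handling unit: 86.0 − 20·log₁₀(31.7/3.0) = 86.0 − 20.48 = 65.52 dB(A).
chiller: 86.3 − 20·log₁₀(17.0/2.5) = 86.3 − 16.65 = 69.65 dB(A).
woodworking router: 96.9 − 20·log₁₀(25.6/4.0) = 96.9 − 16.12 = 80.78 dB(A).
Σ 10^(L/10) = 1.324e+08 → L_total = 10·log₁₀(1.324e+08) = 81.22 dB(A).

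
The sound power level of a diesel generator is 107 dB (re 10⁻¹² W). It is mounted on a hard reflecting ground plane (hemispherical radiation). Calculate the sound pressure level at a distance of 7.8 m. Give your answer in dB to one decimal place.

81.2 dB

L_p = L_w − 10·log₁₀(2π·r²) with r = 7.8 m.
2π·r² = 382.3 m², 10·log₁₀ of that is 25.824 dB.
L_p = 107 − 25.824 = 81.18 dB.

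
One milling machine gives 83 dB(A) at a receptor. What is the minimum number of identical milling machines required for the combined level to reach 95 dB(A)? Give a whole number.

16

N identical sources give L₁ + 10·log₁₀ N, so require 10·log₁₀ N ≥ 95 − 83 = 12.0 dB.
N ≥ 10^(12.0/10) = 15.849, so N = 16.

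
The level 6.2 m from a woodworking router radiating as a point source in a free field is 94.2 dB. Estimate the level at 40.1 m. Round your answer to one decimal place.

78.0 dB

For a point source, L₂ = L₁ − 20·log₁₀(r₂/r₁).
L₂ = 94.2 − 20·log₁₀(40.1/6.2) = 94.2 − 16.215 = 77.98 dB.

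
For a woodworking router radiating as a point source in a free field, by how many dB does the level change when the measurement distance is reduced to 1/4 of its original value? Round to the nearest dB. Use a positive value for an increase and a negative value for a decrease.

Point-source spreading: ΔL = −20·log₁₀(r₂/r₁).
ΔL = −20·log₁₀(0.25) = +12.04 dB.

+12 dB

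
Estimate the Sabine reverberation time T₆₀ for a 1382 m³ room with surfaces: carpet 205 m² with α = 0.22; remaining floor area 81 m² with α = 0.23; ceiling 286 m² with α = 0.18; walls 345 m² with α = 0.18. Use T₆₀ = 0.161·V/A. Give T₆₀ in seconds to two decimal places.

A = Σ Sᵢαᵢ = 205·0.22 + 81·0.23 + 286·0.18 + 345·0.18 = 177.31 m².
T₆₀ = 0.161·V/A = 0.161·1382/177.31 = 1.255 s.

1.25 s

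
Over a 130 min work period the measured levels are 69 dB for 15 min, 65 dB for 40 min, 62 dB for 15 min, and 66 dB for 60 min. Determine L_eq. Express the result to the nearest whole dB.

66 dB

L_eq = 10·log₁₀[(1/T)·Σ tᵢ·10^(Lᵢ/10)] with T = 130 min.
Σ tᵢ·10^(Lᵢ/10) = 15·10^(69/10) + 40·10^(65/10) + 15·10^(62/10) + 60·10^(66/10) = 5.083e+08.
L_eq = 10·log₁₀(5.083e+08/130) = 65.92 dB.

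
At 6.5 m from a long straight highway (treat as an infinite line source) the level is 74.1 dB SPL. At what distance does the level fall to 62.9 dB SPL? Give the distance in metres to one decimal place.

Line-source spreading drops the level by 10·log₁₀(r₂/r₁); inverting, r₂/r₁ = 10^(ΔL/10).
r₂ = 6.5·10^((74.1−62.9)/10) = 6.5·10^(11.2/10) = 85.69 m.

85.7 m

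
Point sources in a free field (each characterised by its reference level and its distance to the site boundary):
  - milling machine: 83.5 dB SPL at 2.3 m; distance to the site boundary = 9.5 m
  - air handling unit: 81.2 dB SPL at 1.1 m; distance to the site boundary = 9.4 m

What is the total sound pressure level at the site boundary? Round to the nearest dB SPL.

Propagate each source to the receiver with L = L_ref − 20·log₁₀(r/r_ref), then add intensities.
milling machine: 83.5 − 20·log₁₀(9.5/2.3) = 83.5 − 12.32 = 71.18 dB SPL.
air handling unit: 81.2 − 20·log₁₀(9.4/1.1) = 81.2 − 18.63 = 62.57 dB SPL.
Σ 10^(L/10) = 1.493e+07 → L_total = 10·log₁₀(1.493e+07) = 71.74 dB SPL.

72 dB SPL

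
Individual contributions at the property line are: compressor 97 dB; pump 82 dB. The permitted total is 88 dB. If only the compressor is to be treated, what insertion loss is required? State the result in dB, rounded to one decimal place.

10.3 dB

Fixed contribution from the other source: Σ 10^(L/10) = 10^(82/10) = 1.585e+08 (82.00 dB).
The limit corresponds to 10^(88/10) = 6.310e+08; subtracting the fixed part leaves 4.725e+08 for the compressor, i.e. 86.74 dB.
So the compressor must be reduced from 97 to 86.74 dB: IL = 10.26 dB.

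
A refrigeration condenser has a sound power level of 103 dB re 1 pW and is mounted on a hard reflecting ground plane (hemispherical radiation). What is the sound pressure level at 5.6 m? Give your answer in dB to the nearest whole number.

Free-field hemispherical radiation: L_p = L_w − 10·log₁₀(2π·r²), r = 5.6 m.
2π·r² = 197 m², 10·log₁₀ of that is 22.946 dB.
L_p = 103 − 22.946 = 80.05 dB.

80 dB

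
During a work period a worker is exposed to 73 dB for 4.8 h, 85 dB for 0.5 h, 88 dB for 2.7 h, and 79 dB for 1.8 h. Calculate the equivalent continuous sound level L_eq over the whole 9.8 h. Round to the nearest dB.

The energy average is taken in the linear domain: L_eq = 10·log₁₀[(Σ tᵢ·10^(Lᵢ/10))/T], T = 9.8 h.
Σ tᵢ·10^(Lᵢ/10) = 4.8·10^(73/10) + 0.5·10^(85/10) + 2.7·10^(88/10) + 1.8·10^(79/10) = 2.100e+09.
L_eq = 10·log₁₀(2.100e+09/9.8) = 83.31 dB.

83 dB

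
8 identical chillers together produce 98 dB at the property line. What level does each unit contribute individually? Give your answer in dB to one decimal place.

Dividing the total intensity by 8 lowers the level by 10·log₁₀ 8 = 9.031 dB: L₁ = 98 − 9.031.

89.0 dB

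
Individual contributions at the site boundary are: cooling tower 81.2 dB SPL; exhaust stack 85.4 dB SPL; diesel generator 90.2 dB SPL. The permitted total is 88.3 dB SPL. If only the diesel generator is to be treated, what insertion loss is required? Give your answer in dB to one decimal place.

Fixed contribution from the other sources: Σ 10^(L/10) = 10^(81.2/10) + 10^(85.4/10) = 4.786e+08 (86.80 dB SPL).
To meet 88.3 dB SPL overall, the treated diesel generator may contribute at most 10^(88.3/10) − 4.786e+08 = 1.975e+08, i.e. 82.96 dB SPL.
Required insertion loss = 90.2 − 82.96 = 7.24 dB.

7.2 dB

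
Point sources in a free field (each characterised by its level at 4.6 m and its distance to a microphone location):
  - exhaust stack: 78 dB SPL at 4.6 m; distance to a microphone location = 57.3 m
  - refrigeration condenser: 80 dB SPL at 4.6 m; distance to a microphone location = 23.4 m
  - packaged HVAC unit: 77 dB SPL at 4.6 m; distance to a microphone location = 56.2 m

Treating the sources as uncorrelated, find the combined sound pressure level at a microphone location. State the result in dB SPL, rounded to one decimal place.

66.6 dB SPL

First find each source's level at the receiver (point-source: −20·log₁₀(r/r_ref)), then combine on an intensity basis.
exhaust stack: 78 − 20·log₁₀(57.3/4.6) = 78 − 21.91 = 56.09 dB SPL.
refrigeration condenser: 80 − 20·log₁₀(23.4/4.6) = 80 − 14.13 = 65.87 dB SPL.
packaged HVAC unit: 77 − 20·log₁₀(56.2/4.6) = 77 − 21.74 = 55.26 dB SPL.
Σ 10^(L/10) = 4.607e+06 → L_total = 10·log₁₀(4.607e+06) = 66.63 dB SPL.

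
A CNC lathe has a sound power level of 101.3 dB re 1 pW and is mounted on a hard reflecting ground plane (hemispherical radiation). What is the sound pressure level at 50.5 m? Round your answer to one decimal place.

L_p = L_w − 10·log₁₀(2π·r²) with r = 50.5 m.
2π·r² = 1.602e+04 m², 10·log₁₀ of that is 42.048 dB.
L_p = 101.3 − 42.048 = 59.25 dB.

59.3 dB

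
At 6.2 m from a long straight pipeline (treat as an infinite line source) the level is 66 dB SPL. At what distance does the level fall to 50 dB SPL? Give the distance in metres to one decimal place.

246.8 m

The 16.0 dB drop corresponds to a distance ratio of 10^(16.0/10) for a line source.
r₂ = 6.2·10^((66−50)/10) = 6.2·10^(16.0/10) = 246.83 m.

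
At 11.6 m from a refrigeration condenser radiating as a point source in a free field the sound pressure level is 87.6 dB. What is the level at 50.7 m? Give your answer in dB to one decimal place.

Point-source attenuation: ΔL = 20·log₁₀(r₂/r₁) = 20·log₁₀(50.7/11.6) = 12.811 dB.
L₂ = 87.6 − 20·log₁₀(50.7/11.6) = 87.6 − 12.811 = 74.79 dB.

74.8 dB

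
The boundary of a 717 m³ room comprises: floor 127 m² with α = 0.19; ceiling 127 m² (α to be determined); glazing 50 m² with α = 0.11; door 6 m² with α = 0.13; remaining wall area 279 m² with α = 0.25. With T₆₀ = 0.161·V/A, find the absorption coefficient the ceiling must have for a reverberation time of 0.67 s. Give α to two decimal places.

0.57

A = 0.161·V/T₆₀ = 0.161·717/0.67 = 172.29 m² sabins.
Absorption from the other surfaces = 127·0.19 + 50·0.11 + 6·0.13 + 279·0.25 = 100.16 m², so the ceiling must supply 72.13 m² over 127 m².
α = 72.13/127 = 0.568.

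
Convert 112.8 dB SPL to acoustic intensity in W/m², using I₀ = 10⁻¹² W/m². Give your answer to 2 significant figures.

0.19 W/m²

I = I₀·10^(L/10) = 10⁻¹² × 10^(112.8/10) = 10^(-0.720).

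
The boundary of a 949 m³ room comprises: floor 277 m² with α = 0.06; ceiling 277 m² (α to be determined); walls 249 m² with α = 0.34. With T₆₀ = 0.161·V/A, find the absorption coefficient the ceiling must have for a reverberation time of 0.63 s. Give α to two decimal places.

0.51

A = 0.161·V/T₆₀ = 0.161·949/0.63 = 242.52 m² sabins.
Absorption from the other surfaces = 277·0.06 + 249·0.34 = 101.28 m², so the ceiling must supply 141.24 m² over 277 m².
α = 141.24/277 = 0.510.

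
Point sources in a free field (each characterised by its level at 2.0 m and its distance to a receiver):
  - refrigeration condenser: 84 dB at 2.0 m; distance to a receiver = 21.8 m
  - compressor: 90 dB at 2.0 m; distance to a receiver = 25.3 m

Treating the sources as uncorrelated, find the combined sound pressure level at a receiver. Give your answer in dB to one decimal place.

69.2 dB

First find each source's level at the receiver (point-source: −20·log₁₀(r/r_ref)), then combine on an intensity basis.
refrigeration condenser: 84 − 20·log₁₀(21.8/2.0) = 84 − 20.75 = 63.25 dB.
compressor: 90 − 20·log₁₀(25.3/2.0) = 90 − 22.04 = 67.96 dB.
Σ 10^(L/10) = 8.363e+06 → L_total = 10·log₁₀(8.363e+06) = 69.22 dB.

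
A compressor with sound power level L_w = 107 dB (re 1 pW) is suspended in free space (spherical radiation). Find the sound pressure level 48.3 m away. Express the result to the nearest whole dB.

The power spreads over a sphere of area 4π·r², so L_p = L_w − 10·log₁₀(4π·r²).
4π·r² = 2.932e+04 m², 10·log₁₀ of that is 44.671 dB.
L_p = 107 − 44.671 = 62.33 dB.

62 dB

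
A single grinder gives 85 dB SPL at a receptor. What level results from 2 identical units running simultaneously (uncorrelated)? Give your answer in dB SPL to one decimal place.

88.0 dB SPL

With 2 equal, uncorrelated contributions the intensity is 2× that of one unit, giving a rise of 10·log₁₀ 2.
L_total = 85 + 10·log₁₀(2) = 85 + 3.010 = 88.01 dB SPL.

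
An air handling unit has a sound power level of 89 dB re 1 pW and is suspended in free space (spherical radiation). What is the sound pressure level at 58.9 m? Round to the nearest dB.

43 dB

L_p = L_w − 10·log₁₀(4π·r²) with r = 58.9 m.
4π·r² = 4.36e+04 m², 10·log₁₀ of that is 46.394 dB.
L_p = 89 − 46.394 = 42.61 dB.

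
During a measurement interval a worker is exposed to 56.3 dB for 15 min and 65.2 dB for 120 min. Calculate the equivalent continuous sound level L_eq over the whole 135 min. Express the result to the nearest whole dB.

L_eq = 10·log₁₀[(1/T)·Σ tᵢ·10^(Lᵢ/10)] with T = 135 min.
Σ tᵢ·10^(Lᵢ/10) = 15·10^(56.3/10) + 120·10^(65.2/10) = 4.038e+08.
L_eq = 10·log₁₀(4.038e+08/135) = 64.76 dB.

65 dB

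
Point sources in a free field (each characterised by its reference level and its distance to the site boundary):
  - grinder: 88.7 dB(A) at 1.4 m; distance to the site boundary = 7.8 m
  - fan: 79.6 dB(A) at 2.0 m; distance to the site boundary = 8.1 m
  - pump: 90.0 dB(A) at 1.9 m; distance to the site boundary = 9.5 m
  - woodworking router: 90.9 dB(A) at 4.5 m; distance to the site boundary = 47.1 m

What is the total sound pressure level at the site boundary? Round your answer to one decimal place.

First find each source's level at the receiver (point-source: −20·log₁₀(r/r_ref)), then combine on an intensity basis.
grinder: 88.7 − 20·log₁₀(7.8/1.4) = 88.7 − 14.92 = 73.78 dB(A).
fan: 79.6 − 20·log₁₀(8.1/2.0) = 79.6 − 12.15 = 67.45 dB(A).
pump: 90.0 − 20·log₁₀(9.5/1.9) = 90.0 − 13.98 = 76.02 dB(A).
woodworking router: 90.9 − 20·log₁₀(47.1/4.5) = 90.9 − 20.40 = 70.50 dB(A).
Σ 10^(L/10) = 8.067e+07 → L_total = 10·log₁₀(8.067e+07) = 79.07 dB(A).

79.1 dB(A)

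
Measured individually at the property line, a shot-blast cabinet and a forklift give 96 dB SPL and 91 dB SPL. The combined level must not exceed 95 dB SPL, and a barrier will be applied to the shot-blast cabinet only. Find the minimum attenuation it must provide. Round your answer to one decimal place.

3.2 dB

Everything except the shot-blast cabinet sums to 10^(91/10) = 1.259e+09 in linear terms, 91.00 dB SPL.
To meet 95 dB SPL overall, the treated shot-blast cabinet may contribute at most 10^(95/10) − 1.259e+09 = 1.903e+09, i.e. 92.80 dB SPL.
So the shot-blast cabinet must be reduced from 96 to 92.80 dB SPL: IL = 3.20 dB.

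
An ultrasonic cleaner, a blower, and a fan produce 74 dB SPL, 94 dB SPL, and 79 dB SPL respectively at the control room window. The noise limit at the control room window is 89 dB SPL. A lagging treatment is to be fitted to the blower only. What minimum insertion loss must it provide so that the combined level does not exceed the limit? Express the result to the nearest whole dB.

The untreated sources together contribute 10^(74/10) + 10^(79/10) = 1.046e+08, i.e. 80.19 dB SPL.
The limit corresponds to 10^(89/10) = 7.943e+08; subtracting the fixed part leaves 6.898e+08 for the blower, i.e. 88.39 dB SPL.
So the blower must be reduced from 94 to 88.39 dB SPL: IL = 5.61 dB.

6 dB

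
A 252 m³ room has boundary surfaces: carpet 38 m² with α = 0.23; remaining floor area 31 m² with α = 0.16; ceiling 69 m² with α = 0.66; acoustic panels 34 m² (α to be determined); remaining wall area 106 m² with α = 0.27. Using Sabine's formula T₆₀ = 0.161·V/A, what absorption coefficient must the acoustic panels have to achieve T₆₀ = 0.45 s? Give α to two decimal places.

A = 0.161·V/T₆₀ = 0.161·252/0.45 = 90.16 m² sabins.
Absorption from the other surfaces = 38·0.23 + 31·0.16 + 69·0.66 + 106·0.27 = 87.86 m², so the acoustic panels must supply 2.30 m² over 34 m².
α = 2.30/34 = 0.068.

0.07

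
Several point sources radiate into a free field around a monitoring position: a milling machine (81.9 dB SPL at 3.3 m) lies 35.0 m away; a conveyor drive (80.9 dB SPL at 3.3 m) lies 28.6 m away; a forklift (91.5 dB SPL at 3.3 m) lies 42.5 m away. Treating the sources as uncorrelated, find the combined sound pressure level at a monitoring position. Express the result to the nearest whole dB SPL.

71 dB SPL

First find each source's level at the receiver (point-source: −20·log₁₀(r/r_ref)), then combine on an intensity basis.
milling machine: 81.9 − 20·log₁₀(35.0/3.3) = 81.9 − 20.51 = 61.39 dB SPL.
conveyor drive: 80.9 − 20·log₁₀(28.6/3.3) = 80.9 − 18.76 = 62.14 dB SPL.
forklift: 91.5 − 20·log₁₀(42.5/3.3) = 91.5 − 22.20 = 69.30 dB SPL.
Σ 10^(L/10) = 1.153e+07 → L_total = 10·log₁₀(1.153e+07) = 70.62 dB SPL.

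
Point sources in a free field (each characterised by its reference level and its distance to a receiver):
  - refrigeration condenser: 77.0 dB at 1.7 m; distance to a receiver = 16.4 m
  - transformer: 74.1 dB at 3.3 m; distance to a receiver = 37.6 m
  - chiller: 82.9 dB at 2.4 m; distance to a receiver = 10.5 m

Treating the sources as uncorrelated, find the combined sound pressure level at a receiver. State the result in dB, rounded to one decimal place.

70.4 dB

Apply inverse-square spreading to bring every level to the receiver, then sum 10^(L/10).
refrigeration condenser: 77.0 − 20·log₁₀(16.4/1.7) = 77.0 − 19.69 = 57.31 dB.
transformer: 74.1 − 20·log₁₀(37.6/3.3) = 74.1 − 21.13 = 52.97 dB.
chiller: 82.9 − 20·log₁₀(10.5/2.4) = 82.9 − 12.82 = 70.08 dB.
Σ 10^(L/10) = 1.092e+07 → L_total = 10·log₁₀(1.092e+07) = 70.38 dB.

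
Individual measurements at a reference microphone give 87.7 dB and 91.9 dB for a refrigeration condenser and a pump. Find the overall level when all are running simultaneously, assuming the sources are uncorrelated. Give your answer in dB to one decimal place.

93.3 dB

For uncorrelated sources the intensities add, so convert each level to linear form, sum, and take 10·log₁₀ of the total.
Σ 10^(L/10) = 10^(87.7/10) + 10^(91.9/10) = 2.138e+09.
L_total = 10·log₁₀(2.138e+09) = 93.30 dB.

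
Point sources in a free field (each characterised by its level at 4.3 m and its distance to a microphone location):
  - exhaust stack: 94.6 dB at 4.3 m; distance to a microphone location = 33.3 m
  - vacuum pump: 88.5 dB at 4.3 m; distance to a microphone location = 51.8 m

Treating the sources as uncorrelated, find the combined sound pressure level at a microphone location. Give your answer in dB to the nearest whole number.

77 dB

Propagate each source to the receiver with L = L_ref − 20·log₁₀(r/r_ref), then add intensities.
exhaust stack: 94.6 − 20·log₁₀(33.3/4.3) = 94.6 − 17.78 = 76.82 dB.
vacuum pump: 88.5 − 20·log₁₀(51.8/4.3) = 88.5 − 21.62 = 66.88 dB.
Σ 10^(L/10) = 5.297e+07 → L_total = 10·log₁₀(5.297e+07) = 77.24 dB.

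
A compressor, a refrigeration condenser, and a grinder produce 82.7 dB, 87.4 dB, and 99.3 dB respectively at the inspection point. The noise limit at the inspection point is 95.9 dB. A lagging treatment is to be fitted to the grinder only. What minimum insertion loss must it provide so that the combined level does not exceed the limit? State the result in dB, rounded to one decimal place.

The untreated sources together contribute 10^(82.7/10) + 10^(87.4/10) = 7.357e+08, i.e. 88.67 dB.
The limit corresponds to 10^(95.9/10) = 3.890e+09; subtracting the fixed part leaves 3.155e+09 for the grinder, i.e. 94.99 dB.
So the grinder must be reduced from 99.3 to 94.99 dB: IL = 4.31 dB.

4.3 dB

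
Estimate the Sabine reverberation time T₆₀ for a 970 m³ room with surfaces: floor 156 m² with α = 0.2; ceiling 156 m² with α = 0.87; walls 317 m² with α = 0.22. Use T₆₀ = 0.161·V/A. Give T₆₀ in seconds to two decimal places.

0.66 s

Total absorption A = 156·0.2 + 156·0.87 + 317·0.22 = 236.66 m² sabins.
T₆₀ = 0.161·V/A = 0.161·970/236.66 = 0.660 s.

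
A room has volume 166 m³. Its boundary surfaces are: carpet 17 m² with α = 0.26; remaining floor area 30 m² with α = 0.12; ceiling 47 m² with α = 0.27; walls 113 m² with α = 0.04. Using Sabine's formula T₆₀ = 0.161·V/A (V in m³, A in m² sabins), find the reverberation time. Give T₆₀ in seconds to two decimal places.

Summing Sᵢαᵢ: 17·0.26 + 30·0.12 + 47·0.27 + 113·0.04 = 25.23 m².
T₆₀ = 0.161 × 166 / 25.23 = 1.059 s.

1.06 s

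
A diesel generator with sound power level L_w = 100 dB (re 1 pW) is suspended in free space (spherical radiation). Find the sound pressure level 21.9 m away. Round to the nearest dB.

62 dB

The power spreads over a sphere of area 4π·r², so L_p = L_w − 10·log₁₀(4π·r²).
4π·r² = 6027 m², 10·log₁₀ of that is 37.801 dB.
L_p = 100 − 37.801 = 62.20 dB.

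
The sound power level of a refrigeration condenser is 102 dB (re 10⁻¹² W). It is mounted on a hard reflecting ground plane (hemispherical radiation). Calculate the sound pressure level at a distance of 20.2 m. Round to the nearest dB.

68 dB

L_p = L_w − 10·log₁₀(2π·r²) with r = 20.2 m.
2π·r² = 2564 m², 10·log₁₀ of that is 34.089 dB.
L_p = 102 − 34.089 = 67.91 dB.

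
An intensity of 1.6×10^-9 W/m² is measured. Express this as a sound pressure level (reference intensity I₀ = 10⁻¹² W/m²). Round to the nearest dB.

Dividing by I₀ shifts the exponent by 12: I/I₀ = 1.6×10^3.
L = 10·(0.2041 + 3) = 32.04 dB.

32 dB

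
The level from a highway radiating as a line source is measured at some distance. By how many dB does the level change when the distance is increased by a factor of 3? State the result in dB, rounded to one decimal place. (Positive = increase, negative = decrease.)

A line source loses 3 dB per doubling of distance; generally ΔL = −10·log₁₀(r₂/r₁).
ΔL = −10·log₁₀(3) = -4.77 dB.

-4.8 dB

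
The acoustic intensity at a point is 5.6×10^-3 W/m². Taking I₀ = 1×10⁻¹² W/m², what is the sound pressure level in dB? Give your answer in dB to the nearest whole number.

97 dB

Dividing by I₀ shifts the exponent by 12: I/I₀ = 5.6×10^9.
L = 10·(0.7482 + 9) = 97.48 dB.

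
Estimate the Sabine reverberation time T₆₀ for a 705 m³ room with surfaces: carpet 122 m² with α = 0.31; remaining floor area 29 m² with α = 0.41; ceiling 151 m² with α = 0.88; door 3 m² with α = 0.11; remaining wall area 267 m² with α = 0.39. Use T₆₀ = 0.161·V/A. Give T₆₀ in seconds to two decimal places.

Total absorption A = 122·0.31 + 29·0.41 + 151·0.88 + 3·0.11 + 267·0.39 = 287.05 m² sabins.
T₆₀ = 0.161 × 705 / 287.05 = 0.395 s.

0.40 s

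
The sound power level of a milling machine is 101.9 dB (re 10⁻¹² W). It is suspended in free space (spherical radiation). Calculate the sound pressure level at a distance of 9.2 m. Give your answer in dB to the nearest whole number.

72 dB

L_p = L_w − 10·log₁₀(4π·r²) with r = 9.2 m.
4π·r² = 1064 m², 10·log₁₀ of that is 30.268 dB.
L_p = 101.9 − 30.268 = 71.63 dB.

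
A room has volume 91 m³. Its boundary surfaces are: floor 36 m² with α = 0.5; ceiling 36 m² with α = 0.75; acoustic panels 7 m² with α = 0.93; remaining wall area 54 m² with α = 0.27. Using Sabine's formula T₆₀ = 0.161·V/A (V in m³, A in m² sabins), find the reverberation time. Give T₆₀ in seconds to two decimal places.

A = Σ Sᵢαᵢ = 36·0.5 + 36·0.75 + 7·0.93 + 54·0.27 = 66.09 m².
T₆₀ = 0.161 × 91 / 66.09 = 0.222 s.

0.22 s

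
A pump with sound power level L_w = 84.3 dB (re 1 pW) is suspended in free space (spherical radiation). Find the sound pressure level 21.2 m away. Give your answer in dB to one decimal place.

L_p = L_w − 10·log₁₀(4π·r²) with r = 21.2 m.
4π·r² = 5648 m², 10·log₁₀ of that is 37.519 dB.
L_p = 84.3 − 37.519 = 46.78 dB.

46.8 dB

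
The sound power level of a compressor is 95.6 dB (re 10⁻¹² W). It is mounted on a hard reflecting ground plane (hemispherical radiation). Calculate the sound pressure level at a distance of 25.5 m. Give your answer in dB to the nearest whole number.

59 dB

Free-field hemispherical radiation: L_p = L_w − 10·log₁₀(2π·r²), r = 25.5 m.
2π·r² = 4086 m², 10·log₁₀ of that is 36.113 dB.
L_p = 95.6 − 36.113 = 59.49 dB.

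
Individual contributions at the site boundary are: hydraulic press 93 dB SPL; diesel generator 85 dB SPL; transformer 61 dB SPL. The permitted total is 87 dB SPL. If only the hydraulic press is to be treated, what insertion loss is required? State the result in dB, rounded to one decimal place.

Everything except the hydraulic press sums to 10^(85/10) + 10^(61/10) = 3.175e+08 in linear terms, 85.02 dB SPL.
The limit corresponds to 10^(87/10) = 5.012e+08; subtracting the fixed part leaves 1.837e+08 for the hydraulic press, i.e. 82.64 dB SPL.
So the hydraulic press must be reduced from 93 to 82.64 dB SPL: IL = 10.36 dB.

10.4 dB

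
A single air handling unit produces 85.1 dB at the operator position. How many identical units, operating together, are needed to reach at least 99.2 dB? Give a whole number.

The shortfall is 99.2 − 85.1 = 14.1 dB, and N units add 10·log₁₀ N, so need 10·log₁₀ N ≥ 14.1.
N ≥ 10^(14.1/10) = 25.704, so N = 26.

26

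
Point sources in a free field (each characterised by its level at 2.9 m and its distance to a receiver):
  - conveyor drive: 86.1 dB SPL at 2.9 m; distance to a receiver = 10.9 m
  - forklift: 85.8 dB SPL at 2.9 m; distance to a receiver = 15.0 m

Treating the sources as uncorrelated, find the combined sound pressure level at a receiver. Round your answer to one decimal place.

76.3 dB SPL

First find each source's level at the receiver (point-source: −20·log₁₀(r/r_ref)), then combine on an intensity basis.
conveyor drive: 86.1 − 20·log₁₀(10.9/2.9) = 86.1 − 11.50 = 74.60 dB SPL.
forklift: 85.8 − 20·log₁₀(15.0/2.9) = 85.8 − 14.27 = 71.53 dB SPL.
Σ 10^(L/10) = 4.305e+07 → L_total = 10·log₁₀(4.305e+07) = 76.34 dB SPL.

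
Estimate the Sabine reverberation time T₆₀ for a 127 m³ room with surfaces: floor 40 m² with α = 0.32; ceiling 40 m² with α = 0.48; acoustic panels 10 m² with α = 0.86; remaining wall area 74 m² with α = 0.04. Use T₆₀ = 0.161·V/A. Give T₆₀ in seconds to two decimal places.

0.47 s

Total absorption A = 40·0.32 + 40·0.48 + 10·0.86 + 74·0.04 = 43.56 m² sabins.
T₆₀ = 0.161·V/A = 0.161·127/43.56 = 0.469 s.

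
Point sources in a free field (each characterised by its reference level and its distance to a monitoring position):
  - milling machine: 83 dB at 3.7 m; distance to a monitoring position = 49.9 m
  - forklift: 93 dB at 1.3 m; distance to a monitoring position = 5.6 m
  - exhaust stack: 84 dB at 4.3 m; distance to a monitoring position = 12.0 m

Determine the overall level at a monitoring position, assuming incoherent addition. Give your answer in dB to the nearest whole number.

Apply inverse-square spreading to bring every level to the receiver, then sum 10^(L/10).
milling machine: 83 − 20·log₁₀(49.9/3.7) = 83 − 22.60 = 60.40 dB.
forklift: 93 − 20·log₁₀(5.6/1.3) = 93 − 12.68 = 80.32 dB.
exhaust stack: 84 − 20·log₁₀(12.0/4.3) = 84 − 8.91 = 75.09 dB.
Σ 10^(L/10) = 1.409e+08 → L_total = 10·log₁₀(1.409e+08) = 81.49 dB.

81 dB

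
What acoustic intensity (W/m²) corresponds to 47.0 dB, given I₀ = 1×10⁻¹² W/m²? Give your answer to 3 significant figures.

I/I₀ = 10^(47.0/10) = 5.012e+04, so I = 5.012e+04 × 10⁻¹² W/m².

5.01e-08 W/m²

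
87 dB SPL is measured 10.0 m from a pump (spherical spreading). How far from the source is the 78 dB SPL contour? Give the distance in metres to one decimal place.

28.2 m

For a point source L₁ − L₂ = 20·log₁₀(r₂/r₁), so r₂ = r₁·10^((L₁−L₂)/20).
r₂ = 10.0·10^((87−78)/20) = 10.0·10^(9.0/20) = 28.18 m.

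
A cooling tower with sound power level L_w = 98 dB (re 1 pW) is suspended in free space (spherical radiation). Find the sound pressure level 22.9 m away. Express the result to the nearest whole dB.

60 dB

L_p = L_w − 10·log₁₀(4π·r²) with r = 22.9 m.
4π·r² = 6590 m², 10·log₁₀ of that is 38.189 dB.
L_p = 98 − 38.189 = 59.81 dB.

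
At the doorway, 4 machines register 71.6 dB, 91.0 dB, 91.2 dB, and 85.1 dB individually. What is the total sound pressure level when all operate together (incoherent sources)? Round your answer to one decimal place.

94.6 dB

Incoherent sources combine by intensity addition: L_total = 10·log₁₀(Σ 10^(L_i/10)).
Σ 10^(L/10) = 10^(71.6/10) + 10^(91.0/10) + 10^(91.2/10) + 10^(85.1/10) = 2.915e+09.
L_total = 10·log₁₀(2.915e+09) = 94.65 dB.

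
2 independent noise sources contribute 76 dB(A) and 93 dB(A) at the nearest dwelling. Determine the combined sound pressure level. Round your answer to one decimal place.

For uncorrelated sources the intensities add, so convert each level to linear form, sum, and take 10·log₁₀ of the total.
Σ 10^(L/10) = 10^(76/10) + 10^(93/10) = 2.035e+09.
L_total = 10·log₁₀(2.035e+09) = 93.09 dB(A).

93.1 dB(A)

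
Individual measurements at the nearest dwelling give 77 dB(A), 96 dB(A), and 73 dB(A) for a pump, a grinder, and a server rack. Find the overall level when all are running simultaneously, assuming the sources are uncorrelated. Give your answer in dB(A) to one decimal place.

For uncorrelated sources the intensities add, so convert each level to linear form, sum, and take 10·log₁₀ of the total.
Σ 10^(L/10) = 10^(77/10) + 10^(96/10) + 10^(73/10) = 4.051e+09.
L_total = 10·log₁₀(4.051e+09) = 96.08 dB(A).

96.1 dB(A)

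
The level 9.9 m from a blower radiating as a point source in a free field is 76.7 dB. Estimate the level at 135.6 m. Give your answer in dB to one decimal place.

54.0 dB

Spherical spreading from a point source gives a 20·log₁₀(r₂/r₁) drop.
L₂ = 76.7 − 20·log₁₀(135.6/9.9) = 76.7 − 22.732 = 53.97 dB.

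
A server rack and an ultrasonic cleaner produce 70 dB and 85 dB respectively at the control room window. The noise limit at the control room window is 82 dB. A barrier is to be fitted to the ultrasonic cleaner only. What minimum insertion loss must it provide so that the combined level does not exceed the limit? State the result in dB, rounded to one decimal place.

3.3 dB

Fixed contribution from the other source: Σ 10^(L/10) = 10^(70/10) = 1.000e+07 (70.00 dB).
To meet 82 dB overall, the treated ultrasonic cleaner may contribute at most 10^(82/10) − 1.000e+07 = 1.485e+08, i.e. 81.72 dB.
Required insertion loss = 85 − 81.72 = 3.28 dB.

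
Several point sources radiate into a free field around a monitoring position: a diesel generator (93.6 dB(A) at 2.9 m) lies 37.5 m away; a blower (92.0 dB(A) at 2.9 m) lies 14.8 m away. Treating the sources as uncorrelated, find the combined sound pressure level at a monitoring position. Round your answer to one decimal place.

Apply inverse-square spreading to bring every level to the receiver, then sum 10^(L/10).
diesel generator: 93.6 − 20·log₁₀(37.5/2.9) = 93.6 − 22.23 = 71.37 dB(A).
blower: 92.0 − 20·log₁₀(14.8/2.9) = 92.0 − 14.16 = 77.84 dB(A).
Σ 10^(L/10) = 7.455e+07 → L_total = 10·log₁₀(7.455e+07) = 78.72 dB(A).

78.7 dB(A)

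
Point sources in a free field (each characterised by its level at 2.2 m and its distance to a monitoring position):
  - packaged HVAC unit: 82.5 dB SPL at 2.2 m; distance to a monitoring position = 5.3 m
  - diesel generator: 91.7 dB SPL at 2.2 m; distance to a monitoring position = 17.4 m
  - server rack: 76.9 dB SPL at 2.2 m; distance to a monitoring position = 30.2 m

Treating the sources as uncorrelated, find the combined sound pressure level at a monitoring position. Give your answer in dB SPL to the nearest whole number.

First find each source's level at the receiver (point-source: −20·log₁₀(r/r_ref)), then combine on an intensity basis.
packaged HVAC unit: 82.5 − 20·log₁₀(5.3/2.2) = 82.5 − 7.64 = 74.86 dB SPL.
diesel generator: 91.7 − 20·log₁₀(17.4/2.2) = 91.7 − 17.96 = 73.74 dB SPL.
server rack: 76.9 − 20·log₁₀(30.2/2.2) = 76.9 − 22.75 = 54.15 dB SPL.
Σ 10^(L/10) = 5.455e+07 → L_total = 10·log₁₀(5.455e+07) = 77.37 dB SPL.

77 dB SPL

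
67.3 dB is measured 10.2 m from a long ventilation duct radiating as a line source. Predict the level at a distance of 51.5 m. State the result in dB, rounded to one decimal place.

60.3 dB

Cylindrical spreading from a line source gives a 10·log₁₀(r₂/r₁) drop.
L₂ = 67.3 − 10·log₁₀(51.5/10.2) = 67.3 − 7.032 = 60.27 dB.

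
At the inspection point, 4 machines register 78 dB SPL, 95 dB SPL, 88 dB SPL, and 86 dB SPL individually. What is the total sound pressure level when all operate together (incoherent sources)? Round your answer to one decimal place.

For uncorrelated sources the intensities add, so convert each level to linear form, sum, and take 10·log₁₀ of the total.
Σ 10^(L/10) = 10^(78/10) + 10^(95/10) + 10^(88/10) + 10^(86/10) = 4.254e+09.
L_total = 10·log₁₀(4.254e+09) = 96.29 dB SPL.

96.3 dB SPL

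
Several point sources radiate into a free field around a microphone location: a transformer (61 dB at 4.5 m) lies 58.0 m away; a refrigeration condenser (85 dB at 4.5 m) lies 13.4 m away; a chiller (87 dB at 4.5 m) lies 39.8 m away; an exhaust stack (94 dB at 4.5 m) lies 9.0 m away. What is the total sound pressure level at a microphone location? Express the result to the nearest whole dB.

88 dB

Propagate each source to the receiver with L = L_ref − 20·log₁₀(r/r_ref), then add intensities.
transformer: 61 − 20·log₁₀(58.0/4.5) = 61 − 22.20 = 38.80 dB.
refrigeration condenser: 85 − 20·log₁₀(13.4/4.5) = 85 − 9.48 = 75.52 dB.
chiller: 87 − 20·log₁₀(39.8/4.5) = 87 − 18.93 = 68.07 dB.
exhaust stack: 94 − 20·log₁₀(9.0/4.5) = 94 − 6.02 = 87.98 dB.
Σ 10^(L/10) = 6.700e+08 → L_total = 10·log₁₀(6.700e+08) = 88.26 dB.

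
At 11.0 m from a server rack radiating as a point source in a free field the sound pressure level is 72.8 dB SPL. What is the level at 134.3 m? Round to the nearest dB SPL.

51 dB SPL

For a point source, L₂ = L₁ − 20·log₁₀(r₂/r₁).
L₂ = 72.8 − 20·log₁₀(134.3/11.0) = 72.8 − 21.734 = 51.07 dB SPL.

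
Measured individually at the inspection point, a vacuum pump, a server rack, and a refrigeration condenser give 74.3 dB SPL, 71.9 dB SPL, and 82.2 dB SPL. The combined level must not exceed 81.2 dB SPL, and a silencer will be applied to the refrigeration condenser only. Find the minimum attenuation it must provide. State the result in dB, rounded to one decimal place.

The untreated sources together contribute 10^(74.3/10) + 10^(71.9/10) = 4.240e+07, i.e. 76.27 dB SPL.
To meet 81.2 dB SPL overall, the treated refrigeration condenser may contribute at most 10^(81.2/10) − 4.240e+07 = 8.942e+07, i.e. 79.51 dB SPL.
Required insertion loss = 82.2 − 79.51 = 2.69 dB.

2.7 dB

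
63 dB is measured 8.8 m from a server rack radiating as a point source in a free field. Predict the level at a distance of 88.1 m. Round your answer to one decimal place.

43.0 dB

Spherical spreading from a point source gives a 20·log₁₀(r₂/r₁) drop.
L₂ = 63 − 20·log₁₀(88.1/8.8) = 63 − 20.010 = 42.99 dB.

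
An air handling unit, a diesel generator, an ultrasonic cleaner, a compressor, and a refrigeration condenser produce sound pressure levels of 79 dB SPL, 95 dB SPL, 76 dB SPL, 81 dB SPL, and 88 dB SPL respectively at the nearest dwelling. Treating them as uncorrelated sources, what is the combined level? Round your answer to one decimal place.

Incoherent sources combine by intensity addition: L_total = 10·log₁₀(Σ 10^(L_i/10)).
Σ 10^(L/10) = 10^(79/10) + 10^(95/10) + 10^(76/10) + 10^(81/10) + 10^(88/10) = 4.038e+09.
L_total = 10·log₁₀(4.038e+09) = 96.06 dB SPL.

96.1 dB SPL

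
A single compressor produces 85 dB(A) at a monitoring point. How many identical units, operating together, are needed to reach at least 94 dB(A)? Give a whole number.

8

Need L₁ + 10·log₁₀ N ≥ 94, i.e. log₁₀ N ≥ 0.90.
N ≥ 10^(9.0/10) = 7.943, so N = 8.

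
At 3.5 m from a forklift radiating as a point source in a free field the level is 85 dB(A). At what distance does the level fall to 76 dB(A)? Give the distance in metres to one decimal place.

The 9.0 dB drop corresponds to a distance ratio of 10^(9.0/20) for a point source.
r₂ = 3.5·10^((85−76)/20) = 3.5·10^(9.0/20) = 9.86 m.

9.9 m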